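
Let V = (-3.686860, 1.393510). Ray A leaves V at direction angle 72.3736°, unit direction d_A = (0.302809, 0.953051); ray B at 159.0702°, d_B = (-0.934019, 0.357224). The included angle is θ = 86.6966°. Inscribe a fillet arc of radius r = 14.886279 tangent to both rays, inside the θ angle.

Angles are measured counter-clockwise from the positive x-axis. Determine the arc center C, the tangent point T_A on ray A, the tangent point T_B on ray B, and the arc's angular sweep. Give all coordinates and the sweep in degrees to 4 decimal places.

center=(-13.0989,20.9311) T_A=(1.0885,16.4234) T_B=(-18.4166,7.0270) sweep=93.3034

bisector direction at 115.7219° = (-0.434003,0.900911)
center distance |VC| = r/sin(θ/2) = 14.886279/sin(43.3483°) = 21.686470
C = V + |VC|·bis = (-13.0989,20.9311)
T_A = V + ((C−V)·d_A)·d_A = V + 15.7703·d_A = (1.0885,16.4234)
T_B = V + ((C−V)·d_B)·d_B = V + 15.7703·d_B = (-18.4166,7.0270)
sweep = 180° − θ = 93.3034°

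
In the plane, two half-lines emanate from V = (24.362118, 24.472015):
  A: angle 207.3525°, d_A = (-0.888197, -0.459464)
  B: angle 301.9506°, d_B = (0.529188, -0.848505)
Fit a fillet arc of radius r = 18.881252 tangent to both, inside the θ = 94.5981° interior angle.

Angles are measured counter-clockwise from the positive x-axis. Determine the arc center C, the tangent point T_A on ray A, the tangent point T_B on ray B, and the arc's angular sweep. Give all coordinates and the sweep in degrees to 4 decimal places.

center=(17.5617,-0.3038) T_A=(8.8864,16.4665) T_B=(33.5825,9.6879) sweep=85.4019

bisector direction at 254.6516° = (-0.264689,-0.964334)
center distance |VC| = r/sin(θ/2) = 18.881252/sin(47.2991°) = 25.692157
C = V + |VC|·bis = (17.5617,-0.3038)
T_A = V + ((C−V)·d_A)·d_A = V + 17.4237·d_A = (8.8864,16.4665)
T_B = V + ((C−V)·d_B)·d_B = V + 17.4237·d_B = (33.5825,9.6879)
sweep = 180° − θ = 85.4019°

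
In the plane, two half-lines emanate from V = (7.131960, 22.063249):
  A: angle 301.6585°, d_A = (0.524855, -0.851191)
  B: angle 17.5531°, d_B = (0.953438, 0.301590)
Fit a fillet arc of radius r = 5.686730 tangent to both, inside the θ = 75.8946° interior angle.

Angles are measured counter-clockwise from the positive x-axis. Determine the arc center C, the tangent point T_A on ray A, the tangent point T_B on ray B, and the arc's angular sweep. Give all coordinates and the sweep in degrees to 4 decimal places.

center=(15.8000,18.8406) T_A=(10.9595,15.8559) T_B=(14.0849,24.2626) sweep=104.1054

bisector direction at 339.6058° = (0.937317,-0.348477)
center distance |VC| = r/sin(θ/2) = 5.686730/sin(37.9473°) = 9.247672
C = V + |VC|·bis = (15.8000,18.8406)
T_A = V + ((C−V)·d_A)·d_A = V + 7.2925·d_A = (10.9595,15.8559)
T_B = V + ((C−V)·d_B)·d_B = V + 7.2925·d_B = (14.0849,24.2626)
sweep = 180° − θ = 104.1054°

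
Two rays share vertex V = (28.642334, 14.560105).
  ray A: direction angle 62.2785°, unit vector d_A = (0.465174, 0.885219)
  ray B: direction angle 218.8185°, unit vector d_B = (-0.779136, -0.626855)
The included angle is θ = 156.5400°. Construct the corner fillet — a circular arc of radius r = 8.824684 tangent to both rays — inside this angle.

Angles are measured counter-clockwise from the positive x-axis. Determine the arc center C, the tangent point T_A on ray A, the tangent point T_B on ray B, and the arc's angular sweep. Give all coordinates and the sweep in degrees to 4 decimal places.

bisector direction at 140.5485° = (-0.772163,0.635425)
center distance |VC| = r/sin(θ/2) = 8.824684/sin(78.2700°) = 9.012905
C = V + |VC|·bis = (21.6829,20.2871)
T_A = V + ((C−V)·d_A)·d_A = V + 1.8323·d_A = (29.4947,16.1821)
T_B = V + ((C−V)·d_B)·d_B = V + 1.8323·d_B = (27.2147,13.4115)
sweep = 180° − θ = 23.4600°

center=(21.6829,20.2871) T_A=(29.4947,16.1821) T_B=(27.2147,13.4115) sweep=23.4600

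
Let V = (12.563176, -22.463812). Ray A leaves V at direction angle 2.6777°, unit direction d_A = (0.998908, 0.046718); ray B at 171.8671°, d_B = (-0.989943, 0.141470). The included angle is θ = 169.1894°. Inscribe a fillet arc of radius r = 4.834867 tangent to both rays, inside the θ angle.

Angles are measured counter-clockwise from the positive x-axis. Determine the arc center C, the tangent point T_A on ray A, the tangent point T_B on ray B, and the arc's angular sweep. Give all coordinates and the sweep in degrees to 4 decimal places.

center=(12.7943,-17.6129) T_A=(13.0202,-22.4424) T_B=(12.1103,-22.3991) sweep=10.8106

bisector direction at 87.2724° = (0.047588,0.998867)
center distance |VC| = r/sin(θ/2) = 4.834867/sin(84.5947°) = 4.856462
C = V + |VC|·bis = (12.7943,-17.6129)
T_A = V + ((C−V)·d_A)·d_A = V + 0.4575·d_A = (13.0202,-22.4424)
T_B = V + ((C−V)·d_B)·d_B = V + 0.4575·d_B = (12.1103,-22.3991)
sweep = 180° − θ = 10.8106°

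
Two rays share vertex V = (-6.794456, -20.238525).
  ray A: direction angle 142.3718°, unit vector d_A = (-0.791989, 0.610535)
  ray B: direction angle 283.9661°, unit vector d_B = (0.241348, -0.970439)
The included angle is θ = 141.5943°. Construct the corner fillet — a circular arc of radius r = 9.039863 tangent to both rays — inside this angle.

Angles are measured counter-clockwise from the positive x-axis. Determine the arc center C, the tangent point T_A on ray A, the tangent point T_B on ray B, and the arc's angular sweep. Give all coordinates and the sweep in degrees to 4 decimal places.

bisector direction at 213.1690° = (-0.837061,-0.547110)
center distance |VC| = r/sin(θ/2) = 9.039863/sin(70.7972°) = 9.572475
C = V + |VC|·bis = (-14.8072,-25.4757)
T_A = V + ((C−V)·d_A)·d_A = V + 3.1485·d_A = (-9.2880,-18.3162)
T_B = V + ((C−V)·d_B)·d_B = V + 3.1485·d_B = (-6.0346,-23.2940)
sweep = 180° − θ = 38.4057°

center=(-14.8072,-25.4757) T_A=(-9.2880,-18.3162) T_B=(-6.0346,-23.2940) sweep=38.4057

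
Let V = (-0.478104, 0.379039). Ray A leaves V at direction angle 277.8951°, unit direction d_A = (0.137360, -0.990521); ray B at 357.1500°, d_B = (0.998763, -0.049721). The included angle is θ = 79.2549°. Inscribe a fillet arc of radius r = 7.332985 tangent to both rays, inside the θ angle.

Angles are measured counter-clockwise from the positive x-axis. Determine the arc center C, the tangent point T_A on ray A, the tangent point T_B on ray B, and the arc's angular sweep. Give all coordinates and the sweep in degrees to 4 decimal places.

center=(8.0018,-7.3852) T_A=(0.7383,-8.3924) T_B=(8.3664,-0.0613) sweep=100.7451

bisector direction at 317.5226° = (0.737543,-0.675300)
center distance |VC| = r/sin(θ/2) = 7.332985/sin(39.6275°) = 11.497436
C = V + |VC|·bis = (8.0018,-7.3852)
T_A = V + ((C−V)·d_A)·d_A = V + 8.8554·d_A = (0.7383,-8.3924)
T_B = V + ((C−V)·d_B)·d_B = V + 8.8554·d_B = (8.3664,-0.0613)
sweep = 180° − θ = 100.7451°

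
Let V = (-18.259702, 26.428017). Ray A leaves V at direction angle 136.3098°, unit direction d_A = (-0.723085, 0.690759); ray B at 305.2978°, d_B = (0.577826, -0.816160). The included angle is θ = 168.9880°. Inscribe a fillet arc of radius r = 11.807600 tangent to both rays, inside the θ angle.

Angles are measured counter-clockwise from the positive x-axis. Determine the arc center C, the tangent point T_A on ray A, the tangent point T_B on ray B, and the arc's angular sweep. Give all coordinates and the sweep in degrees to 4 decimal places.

bisector direction at 220.8038° = (-0.756952,-0.653471)
center distance |VC| = r/sin(θ/2) = 11.807600/sin(84.4940°) = 11.862331
C = V + |VC|·bis = (-27.2389,18.6763)
T_A = V + ((C−V)·d_A)·d_A = V + 1.1382·d_A = (-19.0827,27.2142)
T_B = V + ((C−V)·d_B)·d_B = V + 1.1382·d_B = (-17.6020,25.4991)
sweep = 180° − θ = 11.0120°

center=(-27.2389,18.6763) T_A=(-19.0827,27.2142) T_B=(-17.6020,25.4991) sweep=11.0120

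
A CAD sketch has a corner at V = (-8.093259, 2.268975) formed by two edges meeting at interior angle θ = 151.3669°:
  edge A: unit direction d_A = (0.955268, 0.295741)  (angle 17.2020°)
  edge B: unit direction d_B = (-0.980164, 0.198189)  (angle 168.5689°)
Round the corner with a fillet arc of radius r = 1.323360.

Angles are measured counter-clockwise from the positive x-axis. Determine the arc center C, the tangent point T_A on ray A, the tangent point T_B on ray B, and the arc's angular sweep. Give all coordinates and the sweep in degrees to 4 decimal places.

bisector direction at 92.8854° = (-0.050339,0.998732)
center distance |VC| = r/sin(θ/2) = 1.323360/sin(75.6834°) = 1.365775
C = V + |VC|·bis = (-8.1620,3.6330)
T_A = V + ((C−V)·d_A)·d_A = V + 0.3377·d_A = (-7.7706,2.3689)
T_B = V + ((C−V)·d_B)·d_B = V + 0.3377·d_B = (-8.4243,2.3359)
sweep = 180° − θ = 28.6331°

center=(-8.1620,3.6330) T_A=(-7.7706,2.3689) T_B=(-8.4243,2.3359) sweep=28.6331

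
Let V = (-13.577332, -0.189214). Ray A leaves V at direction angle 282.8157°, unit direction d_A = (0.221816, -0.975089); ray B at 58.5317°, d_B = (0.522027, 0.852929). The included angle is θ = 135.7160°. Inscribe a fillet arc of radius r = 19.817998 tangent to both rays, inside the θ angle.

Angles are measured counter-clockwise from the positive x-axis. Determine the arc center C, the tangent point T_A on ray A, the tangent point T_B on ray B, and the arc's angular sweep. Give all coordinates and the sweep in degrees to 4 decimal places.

center=(7.5357,-3.6566) T_A=(-11.7886,-8.0525) T_B=(-9.3676,6.6890) sweep=44.2840

bisector direction at 350.6737° = (0.986781,-0.162057)
center distance |VC| = r/sin(θ/2) = 19.817998/sin(67.8580°) = 21.395889
C = V + |VC|·bis = (7.5357,-3.6566)
T_A = V + ((C−V)·d_A)·d_A = V + 8.0642·d_A = (-11.7886,-8.0525)
T_B = V + ((C−V)·d_B)·d_B = V + 8.0642·d_B = (-9.3676,6.6890)
sweep = 180° − θ = 44.2840°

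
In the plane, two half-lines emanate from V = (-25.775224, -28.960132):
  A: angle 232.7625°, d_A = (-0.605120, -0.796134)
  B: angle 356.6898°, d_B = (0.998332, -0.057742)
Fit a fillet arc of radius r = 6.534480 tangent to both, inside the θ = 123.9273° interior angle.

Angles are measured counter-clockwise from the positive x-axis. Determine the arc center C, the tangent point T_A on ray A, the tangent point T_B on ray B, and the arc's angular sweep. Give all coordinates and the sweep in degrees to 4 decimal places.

center=(-22.6786,-35.6846) T_A=(-27.8809,-31.7305) T_B=(-22.3013,-29.1611) sweep=56.0727

bisector direction at 294.7261° = (0.418282,-0.908317)
center distance |VC| = r/sin(θ/2) = 6.534480/sin(61.9637°) = 7.403255
C = V + |VC|·bis = (-22.6786,-35.6846)
T_A = V + ((C−V)·d_A)·d_A = V + 3.4798·d_A = (-27.8809,-31.7305)
T_B = V + ((C−V)·d_B)·d_B = V + 3.4798·d_B = (-22.3013,-29.1611)
sweep = 180° − θ = 56.0727°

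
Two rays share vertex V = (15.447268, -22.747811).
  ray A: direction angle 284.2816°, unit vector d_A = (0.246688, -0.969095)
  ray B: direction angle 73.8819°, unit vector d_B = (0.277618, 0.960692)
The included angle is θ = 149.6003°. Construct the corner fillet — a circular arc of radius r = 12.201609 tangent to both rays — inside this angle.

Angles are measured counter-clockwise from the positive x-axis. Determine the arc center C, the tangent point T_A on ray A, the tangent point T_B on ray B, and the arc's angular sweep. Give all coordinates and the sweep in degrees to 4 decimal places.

bisector direction at 359.0818° = (0.999872,-0.016026)
center distance |VC| = r/sin(θ/2) = 12.201609/sin(74.8002°) = 12.643929
C = V + |VC|·bis = (28.0896,-22.9504)
T_A = V + ((C−V)·d_A)·d_A = V + 3.3151·d_A = (16.2651,-25.9604)
T_B = V + ((C−V)·d_B)·d_B = V + 3.3151·d_B = (16.3676,-19.5631)
sweep = 180° − θ = 30.3997°

center=(28.0896,-22.9504) T_A=(16.2651,-25.9604) T_B=(16.3676,-19.5631) sweep=30.3997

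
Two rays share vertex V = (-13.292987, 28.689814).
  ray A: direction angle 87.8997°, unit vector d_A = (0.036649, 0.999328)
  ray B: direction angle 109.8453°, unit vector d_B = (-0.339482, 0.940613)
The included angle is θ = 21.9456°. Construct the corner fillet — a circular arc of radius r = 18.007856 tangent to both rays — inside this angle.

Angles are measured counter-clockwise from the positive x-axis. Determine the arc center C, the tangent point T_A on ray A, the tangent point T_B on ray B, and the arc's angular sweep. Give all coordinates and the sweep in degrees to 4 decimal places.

bisector direction at 98.8725° = (-0.154236,0.988034)
center distance |VC| = r/sin(θ/2) = 18.007856/sin(10.9728°) = 94.607415
C = V + |VC|·bis = (-27.8849,122.1652)
T_A = V + ((C−V)·d_A)·d_A = V + 92.8778·d_A = (-9.8891,121.5052)
T_B = V + ((C−V)·d_B)·d_B = V + 92.8778·d_B = (-44.8233,116.0518)
sweep = 180° − θ = 158.0544°

center=(-27.8849,122.1652) T_A=(-9.8891,121.5052) T_B=(-44.8233,116.0518) sweep=158.0544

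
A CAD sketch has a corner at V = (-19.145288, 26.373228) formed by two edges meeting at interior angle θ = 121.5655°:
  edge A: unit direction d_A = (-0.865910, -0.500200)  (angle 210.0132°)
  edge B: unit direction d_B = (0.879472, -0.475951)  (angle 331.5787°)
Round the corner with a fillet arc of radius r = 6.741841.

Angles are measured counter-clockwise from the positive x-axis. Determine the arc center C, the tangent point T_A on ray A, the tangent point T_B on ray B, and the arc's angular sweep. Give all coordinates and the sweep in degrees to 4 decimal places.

bisector direction at 270.7960° = (0.013892,-0.999904)
center distance |VC| = r/sin(θ/2) = 6.741841/sin(60.7828°) = 7.724602
C = V + |VC|·bis = (-19.0380,18.6494)
T_A = V + ((C−V)·d_A)·d_A = V + 3.7706·d_A = (-22.4102,24.4872)
T_B = V + ((C−V)·d_B)·d_B = V + 3.7706·d_B = (-15.8292,24.5786)
sweep = 180° − θ = 58.4345°

center=(-19.0380,18.6494) T_A=(-22.4102,24.4872) T_B=(-15.8292,24.5786) sweep=58.4345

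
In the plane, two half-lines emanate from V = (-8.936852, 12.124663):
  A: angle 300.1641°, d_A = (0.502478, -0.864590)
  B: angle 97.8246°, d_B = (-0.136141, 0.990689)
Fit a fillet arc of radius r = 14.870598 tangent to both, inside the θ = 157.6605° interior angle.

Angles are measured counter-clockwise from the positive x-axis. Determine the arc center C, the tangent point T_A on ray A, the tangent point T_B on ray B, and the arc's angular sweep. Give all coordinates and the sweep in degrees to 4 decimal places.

bisector direction at 18.9944° = (0.945551,0.325475)
center distance |VC| = r/sin(θ/2) = 14.870598/sin(78.8303°) = 15.157722
C = V + |VC|·bis = (5.3955,17.0581)
T_A = V + ((C−V)·d_A)·d_A = V + 2.9363·d_A = (-7.4614,9.5860)
T_B = V + ((C−V)·d_B)·d_B = V + 2.9363·d_B = (-9.3366,15.0336)
sweep = 180° − θ = 22.3395°

center=(5.3955,17.0581) T_A=(-7.4614,9.5860) T_B=(-9.3366,15.0336) sweep=22.3395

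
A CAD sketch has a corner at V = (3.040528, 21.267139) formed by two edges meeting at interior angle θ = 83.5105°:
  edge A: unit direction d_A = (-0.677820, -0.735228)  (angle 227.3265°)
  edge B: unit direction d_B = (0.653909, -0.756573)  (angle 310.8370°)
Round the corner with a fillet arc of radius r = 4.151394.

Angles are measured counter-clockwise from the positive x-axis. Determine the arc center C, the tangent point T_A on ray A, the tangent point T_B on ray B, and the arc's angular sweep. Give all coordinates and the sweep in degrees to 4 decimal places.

center=(2.9406,15.0341) T_A=(-0.1116,17.8480) T_B=(6.0815,17.7488) sweep=96.4895

bisector direction at 269.0817° = (-0.016026,-0.999872)
center distance |VC| = r/sin(θ/2) = 4.151394/sin(41.7552°) = 6.233792
C = V + |VC|·bis = (2.9406,15.0341)
T_A = V + ((C−V)·d_A)·d_A = V + 4.6504·d_A = (-0.1116,17.8480)
T_B = V + ((C−V)·d_B)·d_B = V + 4.6504·d_B = (6.0815,17.7488)
sweep = 180° − θ = 96.4895°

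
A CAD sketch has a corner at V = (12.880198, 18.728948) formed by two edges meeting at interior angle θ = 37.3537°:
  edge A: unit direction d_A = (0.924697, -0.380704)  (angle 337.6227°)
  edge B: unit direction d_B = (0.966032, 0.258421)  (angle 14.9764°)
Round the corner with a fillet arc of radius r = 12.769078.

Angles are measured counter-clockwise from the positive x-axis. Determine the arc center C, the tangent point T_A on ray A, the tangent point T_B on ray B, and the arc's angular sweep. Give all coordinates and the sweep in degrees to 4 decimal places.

bisector direction at 356.2996° = (0.997915,-0.064540)
center distance |VC| = r/sin(θ/2) = 12.769078/sin(18.6769°) = 39.874678
C = V + |VC|·bis = (52.6717,16.1554)
T_A = V + ((C−V)·d_A)·d_A = V + 37.7749·d_A = (47.8105,4.3479)
T_B = V + ((C−V)·d_B)·d_B = V + 37.7749·d_B = (49.3719,28.4908)
sweep = 180° − θ = 142.6463°

center=(52.6717,16.1554) T_A=(47.8105,4.3479) T_B=(49.3719,28.4908) sweep=142.6463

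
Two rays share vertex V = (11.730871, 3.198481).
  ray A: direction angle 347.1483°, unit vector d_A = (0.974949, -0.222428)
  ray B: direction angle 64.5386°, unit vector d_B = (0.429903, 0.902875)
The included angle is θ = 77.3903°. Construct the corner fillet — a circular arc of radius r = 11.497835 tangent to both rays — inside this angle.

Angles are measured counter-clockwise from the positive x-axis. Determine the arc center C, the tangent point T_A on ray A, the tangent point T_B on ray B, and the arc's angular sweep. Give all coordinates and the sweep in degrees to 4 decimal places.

center=(28.2829,11.2155) T_A=(25.7254,0.0057) T_B=(17.9018,16.1585) sweep=102.6097

bisector direction at 25.8435° = (0.899988,0.435914)
center distance |VC| = r/sin(θ/2) = 11.497835/sin(38.6951°) = 18.391340
C = V + |VC|·bis = (28.2829,11.2155)
T_A = V + ((C−V)·d_A)·d_A = V + 14.3541·d_A = (25.7254,0.0057)
T_B = V + ((C−V)·d_B)·d_B = V + 14.3541·d_B = (17.9018,16.1585)
sweep = 180° − θ = 102.6097°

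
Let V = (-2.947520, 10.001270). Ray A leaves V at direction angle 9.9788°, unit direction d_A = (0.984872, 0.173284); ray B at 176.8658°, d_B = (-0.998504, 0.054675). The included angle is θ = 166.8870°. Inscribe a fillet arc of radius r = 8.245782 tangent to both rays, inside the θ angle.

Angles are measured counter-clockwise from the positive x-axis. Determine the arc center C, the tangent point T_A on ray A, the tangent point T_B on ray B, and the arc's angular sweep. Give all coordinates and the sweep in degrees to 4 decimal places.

bisector direction at 93.4223° = (-0.059695,0.998217)
center distance |VC| = r/sin(θ/2) = 8.245782/sin(83.4435°) = 8.300067
C = V + |VC|·bis = (-3.4430,18.2865)
T_A = V + ((C−V)·d_A)·d_A = V + 0.9477·d_A = (-2.0141,10.1655)
T_B = V + ((C−V)·d_B)·d_B = V + 0.9477·d_B = (-3.8938,10.0531)
sweep = 180° − θ = 13.1130°

center=(-3.4430,18.2865) T_A=(-2.0141,10.1655) T_B=(-3.8938,10.0531) sweep=13.1130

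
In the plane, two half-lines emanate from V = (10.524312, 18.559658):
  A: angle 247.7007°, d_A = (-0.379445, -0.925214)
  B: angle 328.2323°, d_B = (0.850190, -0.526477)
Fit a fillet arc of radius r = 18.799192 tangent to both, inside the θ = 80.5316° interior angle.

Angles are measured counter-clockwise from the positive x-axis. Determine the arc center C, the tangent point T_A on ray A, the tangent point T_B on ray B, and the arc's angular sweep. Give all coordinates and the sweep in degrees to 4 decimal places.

bisector direction at 287.9665° = (0.308461,-0.951237)
center distance |VC| = r/sin(θ/2) = 18.799192/sin(40.2658°) = 29.085859
C = V + |VC|·bis = (19.4962,-9.1079)
T_A = V + ((C−V)·d_A)·d_A = V + 22.1941·d_A = (2.1029,-1.9746)
T_B = V + ((C−V)·d_B)·d_B = V + 22.1941·d_B = (29.3935,6.8750)
sweep = 180° − θ = 99.4684°

center=(19.4962,-9.1079) T_A=(2.1029,-1.9746) T_B=(29.3935,6.8750) sweep=99.4684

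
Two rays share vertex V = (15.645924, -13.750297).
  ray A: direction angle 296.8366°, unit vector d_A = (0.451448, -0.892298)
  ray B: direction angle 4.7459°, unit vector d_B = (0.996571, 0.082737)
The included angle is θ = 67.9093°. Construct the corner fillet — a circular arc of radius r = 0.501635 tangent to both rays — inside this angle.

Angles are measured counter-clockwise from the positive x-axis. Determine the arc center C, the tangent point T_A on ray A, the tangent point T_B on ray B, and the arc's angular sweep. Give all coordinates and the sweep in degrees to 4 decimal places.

center=(16.4298,-14.1886) T_A=(15.9822,-14.4150) T_B=(16.3883,-13.6887) sweep=112.0907

bisector direction at 330.7912° = (0.872848,-0.487993)
center distance |VC| = r/sin(θ/2) = 0.501635/sin(33.9547°) = 0.898124
C = V + |VC|·bis = (16.4298,-14.1886)
T_A = V + ((C−V)·d_A)·d_A = V + 0.7450·d_A = (15.9822,-14.4150)
T_B = V + ((C−V)·d_B)·d_B = V + 0.7450·d_B = (16.3883,-13.6887)
sweep = 180° − θ = 112.0907°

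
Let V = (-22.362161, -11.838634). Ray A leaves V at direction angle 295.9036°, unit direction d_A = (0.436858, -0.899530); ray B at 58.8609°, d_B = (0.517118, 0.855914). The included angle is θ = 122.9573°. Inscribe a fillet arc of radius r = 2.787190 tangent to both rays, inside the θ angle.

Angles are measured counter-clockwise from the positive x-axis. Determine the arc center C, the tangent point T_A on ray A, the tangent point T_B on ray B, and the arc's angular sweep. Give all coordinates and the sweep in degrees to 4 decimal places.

bisector direction at 357.3822° = (0.998956,-0.045672)
center distance |VC| = r/sin(θ/2) = 2.787190/sin(61.4787°) = 3.172167
C = V + |VC|·bis = (-19.1933,-11.9835)
T_A = V + ((C−V)·d_A)·d_A = V + 1.5147·d_A = (-21.7005,-13.2011)
T_B = V + ((C−V)·d_B)·d_B = V + 1.5147·d_B = (-21.5789,-10.5422)
sweep = 180° − θ = 57.0427°

center=(-19.1933,-11.9835) T_A=(-21.7005,-13.2011) T_B=(-21.5789,-10.5422) sweep=57.0427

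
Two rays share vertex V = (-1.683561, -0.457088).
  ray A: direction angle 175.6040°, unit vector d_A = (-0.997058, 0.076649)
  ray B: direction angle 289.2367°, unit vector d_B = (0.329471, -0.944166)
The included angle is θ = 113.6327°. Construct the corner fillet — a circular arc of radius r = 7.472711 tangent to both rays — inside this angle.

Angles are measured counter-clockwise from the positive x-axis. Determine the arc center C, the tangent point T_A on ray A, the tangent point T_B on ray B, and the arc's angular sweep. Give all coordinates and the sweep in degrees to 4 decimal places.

bisector direction at 232.4204° = (-0.609864,-0.792506)
center distance |VC| = r/sin(θ/2) = 7.472711/sin(56.8163°) = 8.928818
C = V + |VC|·bis = (-7.1289,-7.5332)
T_A = V + ((C−V)·d_A)·d_A = V + 4.8870·d_A = (-6.5561,-0.0825)
T_B = V + ((C−V)·d_B)·d_B = V + 4.8870·d_B = (-0.0734,-5.0712)
sweep = 180° − θ = 66.3673°

center=(-7.1289,-7.5332) T_A=(-6.5561,-0.0825) T_B=(-0.0734,-5.0712) sweep=66.3673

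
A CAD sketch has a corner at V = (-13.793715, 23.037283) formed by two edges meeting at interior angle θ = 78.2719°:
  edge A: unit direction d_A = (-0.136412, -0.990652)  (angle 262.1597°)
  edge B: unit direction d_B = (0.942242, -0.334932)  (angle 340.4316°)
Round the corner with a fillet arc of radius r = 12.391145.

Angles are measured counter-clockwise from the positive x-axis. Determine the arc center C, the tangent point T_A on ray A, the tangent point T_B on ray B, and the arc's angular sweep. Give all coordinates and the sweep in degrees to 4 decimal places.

bisector direction at 301.2957° = (0.519454,-0.854498)
center distance |VC| = r/sin(θ/2) = 12.391145/sin(39.1360°) = 19.632255
C = V + |VC|·bis = (-3.5957,6.2616)
T_A = V + ((C−V)·d_A)·d_A = V + 15.2278·d_A = (-15.8710,7.9519)
T_B = V + ((C−V)·d_B)·d_B = V + 15.2278·d_B = (0.5545,17.9370)
sweep = 180° − θ = 101.7281°

center=(-3.5957,6.2616) T_A=(-15.8710,7.9519) T_B=(0.5545,17.9370) sweep=101.7281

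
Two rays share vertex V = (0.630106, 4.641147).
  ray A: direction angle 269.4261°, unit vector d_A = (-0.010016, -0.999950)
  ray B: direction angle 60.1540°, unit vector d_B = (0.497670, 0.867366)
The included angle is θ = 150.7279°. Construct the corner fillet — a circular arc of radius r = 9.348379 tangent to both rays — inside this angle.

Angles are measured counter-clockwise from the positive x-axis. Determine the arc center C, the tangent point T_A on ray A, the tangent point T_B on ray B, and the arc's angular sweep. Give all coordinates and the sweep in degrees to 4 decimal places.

bisector direction at 344.7901° = (0.964971,-0.262357)
center distance |VC| = r/sin(θ/2) = 9.348379/sin(75.3640°) = 9.661904
C = V + |VC|·bis = (9.9536,2.1063)
T_A = V + ((C−V)·d_A)·d_A = V + 2.4414·d_A = (0.6057,2.1999)
T_B = V + ((C−V)·d_B)·d_B = V + 2.4414·d_B = (1.8451,6.7587)
sweep = 180° − θ = 29.2721°

center=(9.9536,2.1063) T_A=(0.6057,2.1999) T_B=(1.8451,6.7587) sweep=29.2721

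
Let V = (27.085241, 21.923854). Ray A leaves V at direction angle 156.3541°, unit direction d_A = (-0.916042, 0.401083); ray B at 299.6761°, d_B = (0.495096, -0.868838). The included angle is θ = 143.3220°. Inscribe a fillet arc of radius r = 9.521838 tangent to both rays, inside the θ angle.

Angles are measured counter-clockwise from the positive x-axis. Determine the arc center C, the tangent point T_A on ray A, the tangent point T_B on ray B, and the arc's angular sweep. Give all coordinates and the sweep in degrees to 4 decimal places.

center=(20.3749,14.4674) T_A=(24.1940,23.1898) T_B=(28.6479,19.1816) sweep=36.6780

bisector direction at 228.0151° = (-0.668935,-0.743321)
center distance |VC| = r/sin(θ/2) = 9.521838/sin(71.6610°) = 10.031313
C = V + |VC|·bis = (20.3749,14.4674)
T_A = V + ((C−V)·d_A)·d_A = V + 3.1562·d_A = (24.1940,23.1898)
T_B = V + ((C−V)·d_B)·d_B = V + 3.1562·d_B = (28.6479,19.1816)
sweep = 180° − θ = 36.6780°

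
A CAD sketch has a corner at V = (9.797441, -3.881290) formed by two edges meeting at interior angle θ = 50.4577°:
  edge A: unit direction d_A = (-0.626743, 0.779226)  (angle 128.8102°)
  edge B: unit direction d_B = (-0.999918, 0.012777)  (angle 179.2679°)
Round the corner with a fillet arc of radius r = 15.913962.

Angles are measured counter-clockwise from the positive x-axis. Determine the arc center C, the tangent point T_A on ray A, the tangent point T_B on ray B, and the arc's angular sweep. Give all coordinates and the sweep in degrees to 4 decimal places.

center=(-23.7712,12.4629) T_A=(-11.3706,22.4369) T_B=(-23.9745,-3.4497) sweep=129.5423

bisector direction at 154.0391° = (-0.899093,0.437758)
center distance |VC| = r/sin(θ/2) = 15.913962/sin(25.2289°) = 37.336136
C = V + |VC|·bis = (-23.7712,12.4629)
T_A = V + ((C−V)·d_A)·d_A = V + 33.7747·d_A = (-11.3706,22.4369)
T_B = V + ((C−V)·d_B)·d_B = V + 33.7747·d_B = (-23.9745,-3.4497)
sweep = 180° − θ = 129.5423°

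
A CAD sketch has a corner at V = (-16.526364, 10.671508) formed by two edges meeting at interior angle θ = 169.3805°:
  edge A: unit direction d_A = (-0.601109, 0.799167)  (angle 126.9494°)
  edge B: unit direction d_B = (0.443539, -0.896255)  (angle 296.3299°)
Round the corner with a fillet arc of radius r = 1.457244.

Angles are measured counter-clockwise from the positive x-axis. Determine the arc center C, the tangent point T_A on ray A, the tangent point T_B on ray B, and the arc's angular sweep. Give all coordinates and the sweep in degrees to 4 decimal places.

center=(-17.7724,9.9038) T_A=(-16.6078,10.7797) T_B=(-16.4663,10.5501) sweep=10.6195

bisector direction at 211.6397° = (-0.851364,-0.524575)
center distance |VC| = r/sin(θ/2) = 1.457244/sin(84.6903°) = 1.463524
C = V + |VC|·bis = (-17.7724,9.9038)
T_A = V + ((C−V)·d_A)·d_A = V + 0.1354·d_A = (-16.6078,10.7797)
T_B = V + ((C−V)·d_B)·d_B = V + 0.1354·d_B = (-16.4663,10.5501)
sweep = 180° − θ = 10.6195°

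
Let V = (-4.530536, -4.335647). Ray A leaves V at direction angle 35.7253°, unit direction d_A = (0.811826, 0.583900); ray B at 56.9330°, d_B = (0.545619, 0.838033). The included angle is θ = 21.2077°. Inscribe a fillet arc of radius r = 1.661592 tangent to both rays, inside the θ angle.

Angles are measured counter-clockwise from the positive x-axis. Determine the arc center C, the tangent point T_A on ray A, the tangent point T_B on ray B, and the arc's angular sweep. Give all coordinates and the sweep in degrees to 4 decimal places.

bisector direction at 46.3292° = (0.690515,0.723319)
center distance |VC| = r/sin(θ/2) = 1.661592/sin(10.6038°) = 9.029537
C = V + |VC|·bis = (1.7045,2.1956)
T_A = V + ((C−V)·d_A)·d_A = V + 8.8753·d_A = (2.6747,0.8467)
T_B = V + ((C−V)·d_B)·d_B = V + 8.8753·d_B = (0.3120,3.1022)
sweep = 180° − θ = 158.7923°

center=(1.7045,2.1956) T_A=(2.6747,0.8467) T_B=(0.3120,3.1022) sweep=158.7923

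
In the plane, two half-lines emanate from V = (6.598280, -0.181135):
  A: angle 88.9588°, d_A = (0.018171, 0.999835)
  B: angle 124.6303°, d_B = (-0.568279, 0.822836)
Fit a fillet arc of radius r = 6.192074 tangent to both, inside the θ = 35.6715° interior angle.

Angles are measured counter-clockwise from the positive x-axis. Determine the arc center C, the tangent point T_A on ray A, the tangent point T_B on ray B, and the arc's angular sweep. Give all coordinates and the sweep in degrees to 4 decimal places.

center=(0.7569,19.1730) T_A=(6.9480,19.0605) T_B=(-4.3381,15.6542) sweep=144.3285

bisector direction at 106.7946° = (-0.288941,0.957347)
center distance |VC| = r/sin(θ/2) = 6.192074/sin(17.8358°) = 20.216421
C = V + |VC|·bis = (0.7569,19.1730)
T_A = V + ((C−V)·d_A)·d_A = V + 19.2448·d_A = (6.9480,19.0605)
T_B = V + ((C−V)·d_B)·d_B = V + 19.2448·d_B = (-4.3381,15.6542)
sweep = 180° − θ = 144.3285°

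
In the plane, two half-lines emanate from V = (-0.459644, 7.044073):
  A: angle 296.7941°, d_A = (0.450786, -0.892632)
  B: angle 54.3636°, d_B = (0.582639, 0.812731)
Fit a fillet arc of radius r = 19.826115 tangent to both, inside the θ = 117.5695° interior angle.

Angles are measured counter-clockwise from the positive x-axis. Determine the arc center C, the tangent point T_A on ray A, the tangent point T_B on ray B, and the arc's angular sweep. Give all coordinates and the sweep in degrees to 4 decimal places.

bisector direction at 355.5789° = (0.997024,-0.077087)
center distance |VC| = r/sin(θ/2) = 19.826115/sin(58.7848°) = 23.182301
C = V + |VC|·bis = (22.6537,5.2570)
T_A = V + ((C−V)·d_A)·d_A = V + 12.0143·d_A = (4.9562,-3.6803)
T_B = V + ((C−V)·d_B)·d_B = V + 12.0143·d_B = (6.5404,16.8085)
sweep = 180° − θ = 62.4305°

center=(22.6537,5.2570) T_A=(4.9562,-3.6803) T_B=(6.5404,16.8085) sweep=62.4305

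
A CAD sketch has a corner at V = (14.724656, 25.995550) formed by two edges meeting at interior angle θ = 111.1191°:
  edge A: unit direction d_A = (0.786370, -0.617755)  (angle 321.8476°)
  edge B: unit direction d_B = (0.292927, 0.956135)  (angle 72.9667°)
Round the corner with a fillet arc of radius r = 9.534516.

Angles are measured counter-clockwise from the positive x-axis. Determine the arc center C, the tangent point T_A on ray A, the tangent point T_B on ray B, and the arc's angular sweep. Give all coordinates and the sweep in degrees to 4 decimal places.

center=(25.7562,29.4541) T_A=(19.8662,21.9565) T_B=(16.6399,32.2471) sweep=68.8809

bisector direction at 17.4072° = (0.954203,0.299160)
center distance |VC| = r/sin(θ/2) = 9.534516/sin(55.5596°) = 11.560991
C = V + |VC|·bis = (25.7562,29.4541)
T_A = V + ((C−V)·d_A)·d_A = V + 6.5383·d_A = (19.8662,21.9565)
T_B = V + ((C−V)·d_B)·d_B = V + 6.5383·d_B = (16.6399,32.2471)
sweep = 180° − θ = 68.8809°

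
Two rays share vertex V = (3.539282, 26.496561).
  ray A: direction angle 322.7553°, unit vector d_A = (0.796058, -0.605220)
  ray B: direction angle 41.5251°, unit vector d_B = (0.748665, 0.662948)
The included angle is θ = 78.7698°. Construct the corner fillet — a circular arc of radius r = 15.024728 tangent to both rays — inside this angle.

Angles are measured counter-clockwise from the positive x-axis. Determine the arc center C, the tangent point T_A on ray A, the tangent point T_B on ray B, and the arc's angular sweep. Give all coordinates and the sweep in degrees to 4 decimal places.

bisector direction at 2.1402° = (0.999302,0.037345)
center distance |VC| = r/sin(θ/2) = 15.024728/sin(39.3849°) = 23.678633
C = V + |VC|·bis = (27.2014,27.3808)
T_A = V + ((C−V)·d_A)·d_A = V + 18.3012·d_A = (18.1081,15.4203)
T_B = V + ((C−V)·d_B)·d_B = V + 18.3012·d_B = (17.2408,38.6293)
sweep = 180° − θ = 101.2302°

center=(27.2014,27.3808) T_A=(18.1081,15.4203) T_B=(17.2408,38.6293) sweep=101.2302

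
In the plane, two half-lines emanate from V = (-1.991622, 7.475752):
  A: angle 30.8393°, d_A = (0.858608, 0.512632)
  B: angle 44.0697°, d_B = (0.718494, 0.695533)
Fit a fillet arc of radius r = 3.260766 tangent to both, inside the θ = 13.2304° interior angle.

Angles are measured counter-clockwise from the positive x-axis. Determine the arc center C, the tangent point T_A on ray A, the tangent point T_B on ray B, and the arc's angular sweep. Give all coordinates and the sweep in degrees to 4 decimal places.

bisector direction at 37.4545° = (0.793837,0.608131)
center distance |VC| = r/sin(θ/2) = 3.260766/sin(6.6152°) = 28.305094
C = V + |VC|·bis = (20.4780,24.6890)
T_A = V + ((C−V)·d_A)·d_A = V + 28.1166·d_A = (22.1496,21.8892)
T_B = V + ((C−V)·d_B)·d_B = V + 28.1166·d_B = (18.2100,27.0318)
sweep = 180° − θ = 166.7696°

center=(20.4780,24.6890) T_A=(22.1496,21.8892) T_B=(18.2100,27.0318) sweep=166.7696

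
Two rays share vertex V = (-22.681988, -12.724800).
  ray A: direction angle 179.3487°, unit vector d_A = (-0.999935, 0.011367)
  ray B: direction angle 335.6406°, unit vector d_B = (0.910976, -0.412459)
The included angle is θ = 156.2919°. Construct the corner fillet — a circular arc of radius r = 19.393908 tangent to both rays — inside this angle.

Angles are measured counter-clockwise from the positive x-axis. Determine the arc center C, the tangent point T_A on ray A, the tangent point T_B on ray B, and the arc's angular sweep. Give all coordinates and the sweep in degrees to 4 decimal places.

center=(-26.9729,-32.0712) T_A=(-26.7524,-12.6785) T_B=(-18.9737,-14.4038) sweep=23.7081

bisector direction at 257.4947° = (-0.216531,-0.976276)
center distance |VC| = r/sin(θ/2) = 19.393908/sin(78.1459°) = 19.816514
C = V + |VC|·bis = (-26.9729,-32.0712)
T_A = V + ((C−V)·d_A)·d_A = V + 4.0707·d_A = (-26.7524,-12.6785)
T_B = V + ((C−V)·d_B)·d_B = V + 4.0707·d_B = (-18.9737,-14.4038)
sweep = 180° − θ = 23.7081°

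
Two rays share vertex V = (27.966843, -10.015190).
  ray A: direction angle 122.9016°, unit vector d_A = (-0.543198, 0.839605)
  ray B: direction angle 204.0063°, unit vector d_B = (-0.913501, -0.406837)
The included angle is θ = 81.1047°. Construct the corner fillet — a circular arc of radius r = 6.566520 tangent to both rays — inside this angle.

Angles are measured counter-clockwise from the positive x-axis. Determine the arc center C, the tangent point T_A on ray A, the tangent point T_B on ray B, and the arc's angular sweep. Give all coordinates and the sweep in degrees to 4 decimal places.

center=(18.2850,-7.1388) T_A=(23.7982,-3.5719) T_B=(20.9565,-13.1373) sweep=98.8953

bisector direction at 163.4540° = (-0.958591,0.284786)
center distance |VC| = r/sin(θ/2) = 6.566520/sin(40.5523°) = 10.100124
C = V + |VC|·bis = (18.2850,-7.1388)
T_A = V + ((C−V)·d_A)·d_A = V + 7.6742·d_A = (23.7982,-3.5719)
T_B = V + ((C−V)·d_B)·d_B = V + 7.6742·d_B = (20.9565,-13.1373)
sweep = 180° − θ = 98.8953°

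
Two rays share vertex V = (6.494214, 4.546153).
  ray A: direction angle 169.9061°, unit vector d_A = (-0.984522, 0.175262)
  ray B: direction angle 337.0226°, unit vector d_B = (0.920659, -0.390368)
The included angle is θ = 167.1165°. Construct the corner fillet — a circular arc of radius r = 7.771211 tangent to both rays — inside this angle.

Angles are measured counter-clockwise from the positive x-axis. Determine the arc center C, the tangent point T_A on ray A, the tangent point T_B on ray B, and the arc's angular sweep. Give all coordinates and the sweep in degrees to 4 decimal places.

center=(4.2684,-2.9510) T_A=(5.6304,4.6999) T_B=(7.3020,4.2036) sweep=12.8835

bisector direction at 253.4643° = (-0.284612,-0.958643)
center distance |VC| = r/sin(θ/2) = 7.771211/sin(83.5583°) = 7.820587
C = V + |VC|·bis = (4.2684,-2.9510)
T_A = V + ((C−V)·d_A)·d_A = V + 0.8774·d_A = (5.6304,4.6999)
T_B = V + ((C−V)·d_B)·d_B = V + 0.8774·d_B = (7.3020,4.2036)
sweep = 180° − θ = 12.8835°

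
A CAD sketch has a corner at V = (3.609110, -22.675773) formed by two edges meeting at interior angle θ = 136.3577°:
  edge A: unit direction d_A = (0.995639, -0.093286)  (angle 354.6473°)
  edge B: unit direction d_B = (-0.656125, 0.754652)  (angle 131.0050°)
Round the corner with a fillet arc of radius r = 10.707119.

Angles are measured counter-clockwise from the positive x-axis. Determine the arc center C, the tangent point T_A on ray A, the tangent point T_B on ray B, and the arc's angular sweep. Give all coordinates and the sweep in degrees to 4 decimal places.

center=(8.8764,-12.4153) T_A=(7.8775,-23.0757) T_B=(0.7962,-19.4405) sweep=43.6423

bisector direction at 62.8261° = (0.456692,0.889625)
center distance |VC| = r/sin(θ/2) = 10.707119/sin(68.1788°) = 11.533510
C = V + |VC|·bis = (8.8764,-12.4153)
T_A = V + ((C−V)·d_A)·d_A = V + 4.2871·d_A = (7.8775,-23.0757)
T_B = V + ((C−V)·d_B)·d_B = V + 4.2871·d_B = (0.7962,-19.4405)
sweep = 180° − θ = 43.6423°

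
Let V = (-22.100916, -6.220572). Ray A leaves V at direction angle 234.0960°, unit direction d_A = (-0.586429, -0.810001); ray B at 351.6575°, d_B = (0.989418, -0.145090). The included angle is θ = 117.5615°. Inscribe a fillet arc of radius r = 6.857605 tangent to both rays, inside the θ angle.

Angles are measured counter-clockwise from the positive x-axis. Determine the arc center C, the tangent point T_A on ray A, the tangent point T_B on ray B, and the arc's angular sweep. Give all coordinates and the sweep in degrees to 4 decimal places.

center=(-18.9836,-13.6086) T_A=(-24.5383,-9.5871) T_B=(-17.9886,-6.8236) sweep=62.4385

bisector direction at 292.8768° = (0.388750,-0.921343)
center distance |VC| = r/sin(θ/2) = 6.857605/sin(58.7807°) = 8.018807
C = V + |VC|·bis = (-18.9836,-13.6086)
T_A = V + ((C−V)·d_A)·d_A = V + 4.1563·d_A = (-24.5383,-9.5871)
T_B = V + ((C−V)·d_B)·d_B = V + 4.1563·d_B = (-17.9886,-6.8236)
sweep = 180° − θ = 62.4385°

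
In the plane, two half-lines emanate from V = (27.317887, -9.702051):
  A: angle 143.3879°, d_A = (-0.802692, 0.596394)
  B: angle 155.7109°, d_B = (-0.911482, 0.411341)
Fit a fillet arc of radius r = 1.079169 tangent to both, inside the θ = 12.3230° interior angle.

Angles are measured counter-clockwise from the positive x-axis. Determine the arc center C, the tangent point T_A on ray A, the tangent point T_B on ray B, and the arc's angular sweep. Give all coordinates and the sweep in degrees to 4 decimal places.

center=(18.6502,-4.6064) T_A=(19.2938,-3.7402) T_B=(18.2063,-5.5901) sweep=167.6770

bisector direction at 149.5494° = (-0.862066,0.506795)
center distance |VC| = r/sin(θ/2) = 1.079169/sin(6.1615°) = 10.054559
C = V + |VC|·bis = (18.6502,-4.6064)
T_A = V + ((C−V)·d_A)·d_A = V + 9.9965·d_A = (19.2938,-3.7402)
T_B = V + ((C−V)·d_B)·d_B = V + 9.9965·d_B = (18.2063,-5.5901)
sweep = 180° − θ = 167.6770°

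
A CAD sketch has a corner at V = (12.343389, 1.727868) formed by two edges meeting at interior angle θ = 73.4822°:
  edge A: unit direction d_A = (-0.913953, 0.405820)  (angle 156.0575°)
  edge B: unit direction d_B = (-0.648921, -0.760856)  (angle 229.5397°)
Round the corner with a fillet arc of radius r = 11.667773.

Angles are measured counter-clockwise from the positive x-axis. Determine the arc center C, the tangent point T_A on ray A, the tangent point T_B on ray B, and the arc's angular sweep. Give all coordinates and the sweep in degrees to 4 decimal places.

center=(-6.6768,-2.5929) T_A=(-1.9418,8.0709) T_B=(2.2007,-10.1644) sweep=106.5178

bisector direction at 192.7986° = (-0.975155,-0.221525)
center distance |VC| = r/sin(θ/2) = 11.667773/sin(36.7411°) = 19.504798
C = V + |VC|·bis = (-6.6768,-2.5929)
T_A = V + ((C−V)·d_A)·d_A = V + 15.6301·d_A = (-1.9418,8.0709)
T_B = V + ((C−V)·d_B)·d_B = V + 15.6301·d_B = (2.2007,-10.1644)
sweep = 180° − θ = 106.5178°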